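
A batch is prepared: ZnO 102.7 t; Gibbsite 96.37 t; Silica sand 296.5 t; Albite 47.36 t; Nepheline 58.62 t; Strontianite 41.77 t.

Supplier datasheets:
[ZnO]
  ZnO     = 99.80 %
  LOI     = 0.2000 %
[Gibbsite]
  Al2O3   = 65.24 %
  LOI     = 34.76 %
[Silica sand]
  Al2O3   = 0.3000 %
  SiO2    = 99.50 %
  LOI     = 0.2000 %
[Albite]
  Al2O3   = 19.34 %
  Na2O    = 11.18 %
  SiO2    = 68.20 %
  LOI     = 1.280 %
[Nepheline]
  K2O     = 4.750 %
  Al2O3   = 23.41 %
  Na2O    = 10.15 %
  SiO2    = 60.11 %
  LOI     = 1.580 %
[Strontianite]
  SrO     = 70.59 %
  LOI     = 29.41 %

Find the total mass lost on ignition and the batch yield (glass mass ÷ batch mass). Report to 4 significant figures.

LOI loss = 48.11 t; glass = 595.2 t; yield = 92.52%

The working math carries full float precision at every stage; mid-chain values are shown, rounded to 4 significant digits, in the printout; each reported value carries a single rounding. The derived quantities (totals, the six compositions, yield, net glass mass, LOI) are rebuilt from the batch weights on 595.2 t of glass in exact precision, as they appear in problem or answer.
Loss on ignition, line by line:
  ZnO: 102.7 × 0.002000 = 0.2054 t
  Gibbsite: 96.37 × 0.3476 = 33.50 t
  Silica sand: 296.5 × 0.002000 = 0.5930 t
  Albite: 47.36 × 0.01280 = 0.6062 t
  Nepheline: 58.62 × 0.01580 = 0.9262 t
  Strontianite: 41.77 × 0.2941 = 12.28 t
Total LOI = 48.11 t
Glass = batch − LOI = 643.3 − 48.11 = 595.2 t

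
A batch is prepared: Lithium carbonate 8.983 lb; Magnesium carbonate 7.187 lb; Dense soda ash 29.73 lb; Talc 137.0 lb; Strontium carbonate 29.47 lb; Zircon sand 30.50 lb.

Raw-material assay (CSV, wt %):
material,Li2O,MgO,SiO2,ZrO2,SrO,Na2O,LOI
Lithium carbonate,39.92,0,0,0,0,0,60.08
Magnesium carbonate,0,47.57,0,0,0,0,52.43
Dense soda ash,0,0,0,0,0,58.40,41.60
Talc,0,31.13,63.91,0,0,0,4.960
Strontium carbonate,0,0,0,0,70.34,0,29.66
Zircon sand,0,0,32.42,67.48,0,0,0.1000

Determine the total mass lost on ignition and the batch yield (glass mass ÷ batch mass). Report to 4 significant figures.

LOI loss = 37.10 lb; glass = 205.8 lb; yield = 84.72%

The working math carries full precision end to end; the intermediate values appear rounded off to 4 significant digits between the steps; every reported result carries a single rounding — derived quantities (six oxide percentages, the totals, LOI, net glass mass, the yield) are re-derived using the weight values for 205.8 lb of glass in full float precision, as they appear in question or answer.
Each material's LOI contribution:
  Lithium carbonate: 8.983 × 0.6008 = 5.397 lb
  Magnesium carbonate: 7.187 × 0.5243 = 3.768 lb
  Dense soda ash: 29.73 × 0.4160 = 12.37 lb
  Talc: 137.0 × 0.04960 = 6.795 lb
  Strontium carbonate: 29.47 × 0.2966 = 8.741 lb
  Zircon sand: 30.50 × 0.001000 = 0.03050 lb
Total LOI = 37.10 lb
Glass = batch − LOI = 242.9 − 37.10 = 205.8 lb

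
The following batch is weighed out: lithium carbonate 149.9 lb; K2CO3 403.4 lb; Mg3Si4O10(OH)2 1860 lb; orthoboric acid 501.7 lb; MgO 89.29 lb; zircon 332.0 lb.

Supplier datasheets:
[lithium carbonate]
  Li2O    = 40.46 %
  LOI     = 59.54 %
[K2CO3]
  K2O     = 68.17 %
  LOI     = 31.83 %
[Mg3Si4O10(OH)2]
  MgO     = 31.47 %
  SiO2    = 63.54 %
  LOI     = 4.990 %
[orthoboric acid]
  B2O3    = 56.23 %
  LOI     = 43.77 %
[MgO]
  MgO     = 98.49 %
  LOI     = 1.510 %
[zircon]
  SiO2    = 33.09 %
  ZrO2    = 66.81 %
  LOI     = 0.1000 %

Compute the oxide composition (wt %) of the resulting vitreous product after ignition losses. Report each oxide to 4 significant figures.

Values along the way are shown, with 4-significant-digit rounding, alongside each step; exact precision is kept in all steps; every reported number includes exactly one rounding — derived quantities are carried from the weighed amounts on 2805 lb of glass in full precision (ignition loss, the six compositions, yield, glass mass, the totals), exactly as printed in problem or answer.
Oxide masses out of the charge:
  MgO: 1860·0.3147 + 89.29·0.9849 = 673.3 lb
  Li2O: 149.9·0.4046 = 60.65 lb
  K2O: 403.4·0.6817 = 275.0 lb
  B2O3: 501.7·0.5623 = 282.1 lb
  SiO2: 1860·0.6354 + 332.0·0.3309 = 1292 lb
  ZrO2: 332.0·0.6681 = 221.8 lb
LOI: 149.9·0.5954 + 403.4·0.3183 + 1860·0.04990 + 501.7·0.4377 + 89.29·0.01510 + 332.0·0.001000 = 531.7 lb
Resulting glass, batch − LOI: 3336 − 531.7 = 2805 lb (equal to the oxide-mass sum)
each oxide over glass, ×100, is wt %

Glass mass = 2805 lb (batch 3336 − LOI 531.7).
Composition: MgO 24.01%, Li2O 2.163%, K2O 9.805%, B2O3 10.06%, SiO2 46.06%, ZrO2 7.909%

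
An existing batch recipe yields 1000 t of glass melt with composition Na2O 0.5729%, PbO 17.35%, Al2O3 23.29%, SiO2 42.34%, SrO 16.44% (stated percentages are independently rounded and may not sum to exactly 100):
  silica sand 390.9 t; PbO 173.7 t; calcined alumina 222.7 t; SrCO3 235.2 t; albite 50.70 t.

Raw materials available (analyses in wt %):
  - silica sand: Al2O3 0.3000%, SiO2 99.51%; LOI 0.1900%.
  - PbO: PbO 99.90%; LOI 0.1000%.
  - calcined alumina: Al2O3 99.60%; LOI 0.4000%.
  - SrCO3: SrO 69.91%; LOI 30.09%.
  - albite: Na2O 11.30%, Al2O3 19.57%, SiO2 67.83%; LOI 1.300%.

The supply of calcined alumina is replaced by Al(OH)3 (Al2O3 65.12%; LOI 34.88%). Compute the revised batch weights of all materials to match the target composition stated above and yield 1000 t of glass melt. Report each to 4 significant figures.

Values along the way are displayed (rounded to 4 significant digits) alongside each step; all internal work keeps full float precision from start to finish. Every reported number receives exactly one rounding; all derived quantities (yield, LOI, the five compositions, the totals, net glass mass) are carried at full float precision using the weight values per 1000 t of glass exactly as printed in the question or the answer.
Oxide-by-oxide targets in 1000 t glass melt:
  Na2O: 0.5729% × 1000 = 5.729 t
  PbO: 17.35% × 1000 = 173.5 t
  Al2O3: 23.29% × 1000 = 232.9 t
  SiO2: 42.34% × 1000 = 423.4 t
  SrO: 16.44% × 1000 = 164.4 t
Sums-versus-targets review using the reported weights, at the basis given (sum by sum, the targets are met up to rounding of the answer):
  Na2O: 50.70·0.1130 = 5.729 t (target 5.729 t)
  PbO: 173.7·0.9990 = 173.5 t (target 173.5 t)
  Al2O3: 390.9·0.003000 + 340.6·0.6512 + 50.70·0.1957 = 232.9 t (target 232.9 t)
  SiO2: 390.9·0.9951 + 50.70·0.6783 = 423.4 t (target 423.4 t)
  SrO: 235.2·0.6991 = 164.4 t (target 164.4 t)
Consistency of the glass mass: total charge less LOI = 1000 t (oxide target masses add up to 999.9 t; with the basis standing at 1000 t — any gap is answer rounding).
Whole-batch sum: Σ batch = 1191 t; Σ batch·LOI gives LOI loss = 191.1 t; glass ÷ batch gives a yield of 83.95%.

Revised batch per 1000 t glass melt:
  silica sand: 390.9 t
  PbO: 173.7 t
  Al(OH)3: 340.6 t
  SrCO3: 235.2 t
  albite: 50.70 t
Total batch = 1191 t; LOI loss = 191.1 t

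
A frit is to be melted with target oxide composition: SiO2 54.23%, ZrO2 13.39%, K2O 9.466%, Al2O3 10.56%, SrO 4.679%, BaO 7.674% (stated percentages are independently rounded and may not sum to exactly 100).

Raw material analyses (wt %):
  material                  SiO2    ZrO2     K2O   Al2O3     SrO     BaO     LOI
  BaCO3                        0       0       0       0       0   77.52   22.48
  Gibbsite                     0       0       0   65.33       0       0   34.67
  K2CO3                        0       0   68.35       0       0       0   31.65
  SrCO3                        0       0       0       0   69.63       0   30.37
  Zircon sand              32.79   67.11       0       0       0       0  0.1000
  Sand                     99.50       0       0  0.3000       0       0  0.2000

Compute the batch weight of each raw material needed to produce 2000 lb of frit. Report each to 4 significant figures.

Values along the way are printed rounded to four significant digits when written out; every computation runs at full float precision in every operation — exactly one rounding is applied to each reported number. The derived quantities, including glass mass, the yield, totals, LOI, six oxide percentages, are recomputed using the weight values on 2000 lb of glass at full precision, as written in the question or the answer.
Target oxide masses per 2000 lb frit:
  SiO2: 54.23% × 2000 = 1085 lb
  ZrO2: 13.39% × 2000 = 267.8 lb
  K2O: 9.466% × 2000 = 189.3 lb
  Al2O3: 10.56% × 2000 = 211.2 lb
  SrO: 4.679% × 2000 = 93.58 lb
  BaO: 7.674% × 2000 = 153.5 lb
Mass-balance tally per oxide with the batch weights as given, at the basis given (delivered sums recover each target modulo rounding of the values):
  SiO2: 399.0·0.3279 + 958.5·0.9950 = 1085 lb (target 1085 lb)
  ZrO2: 399.0·0.6711 = 267.8 lb (target 267.8 lb)
  K2O: 277.0·0.6835 = 189.3 lb (target 189.3 lb)
  Al2O3: 318.9·0.6533 + 958.5·0.003000 = 211.2 lb (target 211.2 lb)
  SrO: 134.4·0.6963 = 93.58 lb (target 93.58 lb)
  BaO: 198.0·0.7752 = 153.5 lb (target 153.5 lb)
Glass-mass sanity pass: whole batch net of LOI = 2000 lb (oxide target masses add up to 2000 lb; with the basis standing at 2000 lb — differing by rounding only).
Adding the batch up: Σ batch = 2286 lb; ignition loss, Σ(batch × LOI) = 285.9 lb; glass ÷ batch gives a yield of 87.49%.

Batch per 2000 lb frit:
  BaCO3: 198.0 lb
  Gibbsite: 318.9 lb
  K2CO3: 277.0 lb
  SrCO3: 134.4 lb
  Zircon sand: 399.0 lb
  Sand: 958.5 lb
Total batch = 2286 lb; LOI loss = 285.9 lb; yield = 87.49%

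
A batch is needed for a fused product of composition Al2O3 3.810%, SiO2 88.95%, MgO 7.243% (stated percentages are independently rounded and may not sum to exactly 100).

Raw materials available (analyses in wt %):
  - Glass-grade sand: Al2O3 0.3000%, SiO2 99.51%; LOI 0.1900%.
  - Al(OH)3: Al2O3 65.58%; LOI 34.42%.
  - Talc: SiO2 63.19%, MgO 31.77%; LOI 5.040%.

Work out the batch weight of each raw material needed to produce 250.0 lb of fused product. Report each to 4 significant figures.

Batch per 250.0 lb fused product:
  Glass-grade sand: 187.3 lb
  Al(OH)3: 13.67 lb
  Talc: 57.00 lb
Total batch = 258.0 lb; LOI loss = 7.934 lb; yield = 96.92%

Rounding to four significant digits extends to every working value as shown — the working math maintains full float precision through the solve; a single rounding completes each reported number; derived quantities (the yield, totals, the three compositions, glass mass, LOI) are carried at full float precision starting from the weights per 250.0 lb of glass as set out in either problem or answer.
Per-oxide target masses for 250.0 lb fused product:
  Al2O3: 3.810% × 250.0 = 9.525 lb
  SiO2: 88.95% × 250.0 = 222.4 lb
  MgO: 7.243% × 250.0 = 18.11 lb
Verifying the oxide balance given the weights on record, against the basis in use (oxide sums agree with the targets net of answer rounding effects):
  Al2O3: 187.3·0.003000 + 13.67·0.6558 = 9.527 lb (target 9.525 lb)
  SiO2: 187.3·0.9951 + 57.00·0.6319 = 222.4 lb (target 222.4 lb)
  MgO: 57.00·0.3177 = 18.11 lb (target 18.11 lb)
Mass balance on the glass: total batch − LOI = 250.0 lb (the Σ of target masses is 250.0 lb; with the basis standing at 250.0 lb — a pure rounding effect).
Batch total: Σ batch = 258.0 lb; the LOI term Σ batch·LOI equals 7.934 lb; yield, glass over the total, = 96.92%.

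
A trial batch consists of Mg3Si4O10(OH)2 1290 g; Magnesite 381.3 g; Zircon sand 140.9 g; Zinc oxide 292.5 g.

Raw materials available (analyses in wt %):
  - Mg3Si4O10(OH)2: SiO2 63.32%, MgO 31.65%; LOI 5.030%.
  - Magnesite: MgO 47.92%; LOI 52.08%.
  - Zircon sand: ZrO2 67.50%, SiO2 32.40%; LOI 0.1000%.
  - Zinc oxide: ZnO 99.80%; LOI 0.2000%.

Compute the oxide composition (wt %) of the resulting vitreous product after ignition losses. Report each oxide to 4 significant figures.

Glass mass = 1841 g (batch 2105 − LOI 264.2).
Composition: ZrO2 5.167%, SiO2 46.86%, MgO 32.11%, ZnO 15.86%

Each numeric step runs at exact precision from first step to last. Working values are shown with 4-significant-digit rounding at each printed step — a single rounding yields every reported value. All derived quantities are carried at full precision (LOI, four oxide percentages, yield, the totals, glass mass) using the weight values per 1841 g of glass precisely as stated by the question or the answer.
Mass of each oxide from the mix:
  ZrO2: 140.9·0.6750 = 95.11 g
  SiO2: 1290·0.6332 + 140.9·0.3240 = 862.5 g
  MgO: 1290·0.3165 + 381.3·0.4792 = 591.0 g
  ZnO: 292.5·0.9980 = 291.9 g
LOI: 1290·0.05030 + 381.3·0.5208 + 140.9·0.001000 + 292.5·0.002000 = 264.2 g
The glass mass, total less LOI, = 2105 − 264.2 = 1841 g (matching Σ of the oxides)
each oxide over glass, ×100, is wt %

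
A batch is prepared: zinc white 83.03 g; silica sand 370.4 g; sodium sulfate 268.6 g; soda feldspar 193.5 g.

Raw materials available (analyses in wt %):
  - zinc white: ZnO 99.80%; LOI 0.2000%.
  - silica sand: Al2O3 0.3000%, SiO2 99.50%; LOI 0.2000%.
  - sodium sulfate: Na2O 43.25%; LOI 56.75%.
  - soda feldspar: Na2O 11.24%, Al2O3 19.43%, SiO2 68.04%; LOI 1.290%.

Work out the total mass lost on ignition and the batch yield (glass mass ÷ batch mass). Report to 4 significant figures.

In-progress results are printed with 4-significant-figure rounding across the worked steps — the whole derivation maintains exact precision in every operation; every reported value is rounded a single time. Derived quantities, including glass mass, the totals, ignition loss, the yield, four oxide percentages, are carried from the batch weights on 759.7 g of glass in full float precision, as set out in question or answer.
Material-by-material LOI:
  zinc white: 83.03 × 0.002000 = 0.1661 g
  silica sand: 370.4 × 0.002000 = 0.7408 g
  sodium sulfate: 268.6 × 0.5675 = 152.4 g
  soda feldspar: 193.5 × 0.01290 = 2.496 g
Total LOI = 155.8 g
Glass = batch − LOI = 915.5 − 155.8 = 759.7 g

LOI loss = 155.8 g; glass = 759.7 g; yield = 82.98%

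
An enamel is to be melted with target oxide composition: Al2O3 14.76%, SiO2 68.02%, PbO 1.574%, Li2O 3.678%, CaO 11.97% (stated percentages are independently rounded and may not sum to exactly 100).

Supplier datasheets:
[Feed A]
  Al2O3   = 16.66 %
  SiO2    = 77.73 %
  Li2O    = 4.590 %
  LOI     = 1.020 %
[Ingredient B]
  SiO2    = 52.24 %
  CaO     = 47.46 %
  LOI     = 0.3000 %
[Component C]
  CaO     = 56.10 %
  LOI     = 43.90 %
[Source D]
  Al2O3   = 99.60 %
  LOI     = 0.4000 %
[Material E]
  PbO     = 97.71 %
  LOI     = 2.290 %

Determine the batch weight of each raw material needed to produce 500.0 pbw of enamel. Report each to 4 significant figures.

All internal work runs at exact precision at every stage; rounding to 4 significant digits governs every intermediate as printed. Each reported number is rounded once only. The derived quantities, which include the yield, the totals, five oxide percentages, ignition loss, net glass mass, are recomputed at exact precision, precisely as stated by the question or the answer, starting from the weights at 500.0 pbw of glass.
Oxide mass targets, per 500.0 pbw enamel:
  Al2O3: 14.76% × 500.0 = 73.80 pbw
  SiO2: 68.02% × 500.0 = 340.1 pbw
  PbO: 1.574% × 500.0 = 7.870 pbw
  Li2O: 3.678% × 500.0 = 18.39 pbw
  CaO: 11.97% × 500.0 = 59.85 pbw
Mass-balance tally per oxide with the batch weights as given, at the basis given (sums match the target masses exact up to rounding of places):
  Al2O3: 400.7·0.1666 + 7.079·0.9960 = 73.81 pbw (target 73.80 pbw)
  SiO2: 400.7·0.7773 + 54.89·0.5224 = 340.1 pbw (target 340.1 pbw)
  PbO: 8.054·0.9771 = 7.870 pbw (target 7.870 pbw)
  Li2O: 400.7·0.04590 = 18.39 pbw (target 18.39 pbw)
  CaO: 54.89·0.4746 + 60.25·0.5610 = 59.85 pbw (target 59.85 pbw)
Auditing the glass mass value: batch Σ − ignition loss = 500.1 pbw (oxide target masses add up to 500.0 pbw; against the stated basis, 500.0 pbw — differing by rounding only).
Total batch = Σ batch = 531.0 pbw; ignition loss, Σ(batch × LOI) = 30.91 pbw; glass ÷ batch gives a yield of 94.18%.

Batch per 500.0 pbw enamel:
  Feed A: 400.7 pbw
  Ingredient B: 54.89 pbw
  Component C: 60.25 pbw
  Source D: 7.079 pbw
  Material E: 8.054 pbw
Total batch = 531.0 pbw; LOI loss = 30.91 pbw; yield = 94.18%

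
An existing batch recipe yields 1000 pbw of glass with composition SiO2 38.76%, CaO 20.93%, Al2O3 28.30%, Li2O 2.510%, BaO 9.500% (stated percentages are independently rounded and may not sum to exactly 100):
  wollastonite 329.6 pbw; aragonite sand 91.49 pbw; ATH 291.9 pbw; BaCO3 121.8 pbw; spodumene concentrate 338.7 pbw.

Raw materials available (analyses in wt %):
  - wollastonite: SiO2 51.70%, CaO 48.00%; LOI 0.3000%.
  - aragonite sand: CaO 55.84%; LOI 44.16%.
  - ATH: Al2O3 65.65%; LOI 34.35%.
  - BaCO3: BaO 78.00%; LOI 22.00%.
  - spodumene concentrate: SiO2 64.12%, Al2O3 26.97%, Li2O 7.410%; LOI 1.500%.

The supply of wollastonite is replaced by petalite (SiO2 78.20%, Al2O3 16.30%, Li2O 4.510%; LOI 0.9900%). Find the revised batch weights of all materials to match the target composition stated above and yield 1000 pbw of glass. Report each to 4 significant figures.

The working math runs at exact precision all the way through; the intermediate values are shown rounded to four significant figures when written out. A single rounding produces every reported result — all derived quantities, including five oxide percentages, glass mass, ignition loss, yield, the totals, are rebuilt using the weight values for 1000 pbw of glass in full precision as written in problem or answer.
Oxide-by-oxide targets in 1000 pbw glass:
  SiO2: 38.76% × 1000 = 387.6 pbw
  CaO: 20.93% × 1000 = 209.3 pbw
  Al2O3: 28.30% × 1000 = 283.0 pbw
  Li2O: 2.510% × 1000 = 25.10 pbw
  BaO: 9.500% × 1000 = 95.00 pbw
Per-oxide balance check working from each reported weight, versus the basis set out (oxide sums agree with the targets given rounding of the digits):
  SiO2: 435.0·0.7820 + 73.98·0.6412 = 387.6 pbw (target 387.6 pbw)
  CaO: 374.8·0.5584 = 209.3 pbw (target 209.3 pbw)
  Al2O3: 435.0·0.1630 + 292.7·0.6565 + 73.98·0.2697 = 283.0 pbw (target 283.0 pbw)
  Li2O: 435.0·0.04510 + 73.98·0.07410 = 25.10 pbw (target 25.10 pbw)
  BaO: 121.8·0.7800 = 95.00 pbw (target 95.00 pbw)
Auditing the glass mass value: batch Σ − ignition loss = 1000 pbw (the Σ of target masses is 1000 pbw; the stated basis being 1000 pbw — gaps are rounding artifacts).
Adding the batch up: Σ batch = 1298 pbw; LOI loss = Σ batch·LOI = 298.3 pbw; glass ÷ batch gives a yield of 77.03%.

Revised batch per 1000 pbw glass:
  petalite: 435.0 pbw
  aragonite sand: 374.8 pbw
  ATH: 292.7 pbw
  BaCO3: 121.8 pbw
  spodumene concentrate: 73.98 pbw
Total batch = 1298 pbw; LOI loss = 298.3 pbw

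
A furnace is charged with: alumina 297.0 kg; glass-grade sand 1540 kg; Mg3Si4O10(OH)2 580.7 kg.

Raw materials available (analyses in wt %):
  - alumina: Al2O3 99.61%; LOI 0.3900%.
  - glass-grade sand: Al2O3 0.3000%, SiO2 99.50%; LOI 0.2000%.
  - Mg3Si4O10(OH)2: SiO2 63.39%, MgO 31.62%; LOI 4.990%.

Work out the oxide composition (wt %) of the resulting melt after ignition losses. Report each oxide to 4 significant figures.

Each numeric step runs at full float precision at all times; working values appear rounded off to 4 significant digits on the page. Every reported number undergoes a single rounding. The derived quantities, which include net glass mass, the three compositions, the yield, totals, ignition loss, are carried at exact precision, exactly as shown in the problem or answer text, from the weighed amounts at 2384 kg of glass.
Delivered oxide masses:
  Al2O3: 297.0·0.9961 + 1540·0.003000 = 300.5 kg
  SiO2: 1540·0.9950 + 580.7·0.6339 = 1900 kg
  MgO: 580.7·0.3162 = 183.6 kg
LOI: 297.0·0.003900 + 1540·0.002000 + 580.7·0.04990 = 33.22 kg
Resulting glass, batch − LOI: 2418 − 33.22 = 2384 kg (the oxide masses sum to this)
each oxide over glass, ×100, is wt %

Glass mass = 2384 kg (batch 2418 − LOI 33.22).
Composition: Al2O3 12.60%, SiO2 79.70%, MgO 7.701%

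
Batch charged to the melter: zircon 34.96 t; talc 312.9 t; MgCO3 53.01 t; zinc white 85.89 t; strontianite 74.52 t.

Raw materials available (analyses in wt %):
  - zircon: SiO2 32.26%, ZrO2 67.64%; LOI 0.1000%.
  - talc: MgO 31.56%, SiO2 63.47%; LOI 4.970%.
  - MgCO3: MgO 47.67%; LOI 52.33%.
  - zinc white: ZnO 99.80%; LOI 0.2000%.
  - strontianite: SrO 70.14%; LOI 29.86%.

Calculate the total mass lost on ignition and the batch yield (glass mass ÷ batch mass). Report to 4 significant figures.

Each numeric step maintains full float precision at each step — intermediates appear rounded to 4 significant figures across the worked steps; a single rounding produces each reported result. Derived quantities are rebuilt at full float precision (five oxide percentages, ignition loss, net glass mass, the totals, the yield) from the weighed amounts per 495.5 t of glass, exactly as shown in the problem or answer text.
LOI of each material in turn:
  zircon: 34.96 × 0.001000 = 0.03496 t
  talc: 312.9 × 0.04970 = 15.55 t
  MgCO3: 53.01 × 0.5233 = 27.74 t
  zinc white: 85.89 × 0.002000 = 0.1718 t
  strontianite: 74.52 × 0.2986 = 22.25 t
Total LOI = 65.75 t
Glass = batch − LOI = 561.3 − 65.75 = 495.5 t

LOI loss = 65.75 t; glass = 495.5 t; yield = 88.29%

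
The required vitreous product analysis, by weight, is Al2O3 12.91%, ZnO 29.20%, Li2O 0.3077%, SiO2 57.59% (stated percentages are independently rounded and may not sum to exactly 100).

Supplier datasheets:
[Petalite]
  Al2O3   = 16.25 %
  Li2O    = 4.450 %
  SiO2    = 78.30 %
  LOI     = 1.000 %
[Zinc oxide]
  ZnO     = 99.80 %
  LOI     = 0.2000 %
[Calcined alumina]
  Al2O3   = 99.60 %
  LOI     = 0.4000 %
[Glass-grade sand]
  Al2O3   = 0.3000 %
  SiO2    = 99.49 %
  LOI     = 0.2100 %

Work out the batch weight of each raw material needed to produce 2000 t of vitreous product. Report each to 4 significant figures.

Batch per 2000 t vitreous product:
  Petalite: 138.3 t
  Zinc oxide: 585.2 t
  Calcined alumina: 233.5 t
  Glass-grade sand: 1049 t
Total batch = 2006 t; LOI loss = 5.690 t; yield = 99.72%

All arithmetic runs at exact precision from start to finish. Working values are displayed rounded off to 4 significant figures when written out — each reported number is rounded exactly once — all derived quantities (glass mass, yield, the four compositions, LOI, totals) are re-derived at full float precision starting from the weights at 2000 t of glass, as set out in question or answer.
Oxide-by-oxide targets in 2000 t vitreous product:
  Al2O3: 12.91% × 2000 = 258.2 t
  ZnO: 29.20% × 2000 = 584.0 t
  Li2O: 0.3077% × 2000 = 6.154 t
  SiO2: 57.59% × 2000 = 1152 t
A balance pass over the oxides, on the weights just shown, under the basis named above (sums match the target masses up to rounding of the answer):
  Al2O3: 138.3·0.1625 + 233.5·0.9960 + 1049·0.003000 = 258.2 t (target 258.2 t)
  ZnO: 585.2·0.9980 = 584.0 t (target 584.0 t)
  Li2O: 138.3·0.04450 = 6.154 t (target 6.154 t)
  SiO2: 138.3·0.7830 + 1049·0.9949 = 1152 t (target 1152 t)
Glass mass check: total batch − LOI = 2000 t (oxide target masses add up to 2000 t; with the basis standing at 2000 t — a pure rounding effect).
Batch total: Σ batch = 2006 t; LOI removed, Σ of batch·LOI: 5.690 t; as yield: glass ÷ batch → 99.72%.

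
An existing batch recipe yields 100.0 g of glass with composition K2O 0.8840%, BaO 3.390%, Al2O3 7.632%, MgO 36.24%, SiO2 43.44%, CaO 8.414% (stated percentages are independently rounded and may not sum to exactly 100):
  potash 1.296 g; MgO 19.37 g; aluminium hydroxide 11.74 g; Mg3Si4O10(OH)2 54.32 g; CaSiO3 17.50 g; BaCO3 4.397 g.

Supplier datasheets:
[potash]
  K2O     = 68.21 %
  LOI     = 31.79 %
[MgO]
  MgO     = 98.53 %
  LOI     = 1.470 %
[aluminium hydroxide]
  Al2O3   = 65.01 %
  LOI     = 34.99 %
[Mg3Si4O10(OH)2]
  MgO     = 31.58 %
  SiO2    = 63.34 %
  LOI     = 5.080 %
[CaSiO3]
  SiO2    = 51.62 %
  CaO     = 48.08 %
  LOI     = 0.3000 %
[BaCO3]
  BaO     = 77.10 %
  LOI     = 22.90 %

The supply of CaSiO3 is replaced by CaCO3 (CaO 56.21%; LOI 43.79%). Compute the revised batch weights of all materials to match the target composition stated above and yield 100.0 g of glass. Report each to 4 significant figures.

The whole derivation carries full float precision through the solve. Working values appear (rounded to 4 significant figures) on the page; each reported value is rounded once only. The derived quantities, including glass mass, yield, LOI, the totals, six oxide percentages, are computed using the weight values on 100.0 g of glass at full precision, as set out in question or answer.
Per-oxide target masses for 100.0 g glass:
  K2O: 0.8840% × 100.0 = 0.8840 g
  BaO: 3.390% × 100.0 = 3.390 g
  Al2O3: 7.632% × 100.0 = 7.632 g
  MgO: 36.24% × 100.0 = 36.24 g
  SiO2: 43.44% × 100.0 = 43.44 g
  CaO: 8.414% × 100.0 = 8.414 g
Sums-versus-targets review applying the batch weights above, under the basis named above (summed amounts equal target values exact up to rounding of places):
  K2O: 1.296·0.6821 = 0.8840 g (target 0.8840 g)
  BaO: 4.397·0.7710 = 3.390 g (target 3.390 g)
  Al2O3: 11.74·0.6501 = 7.632 g (target 7.632 g)
  MgO: 14.80·0.9853 + 68.58·0.3158 = 36.24 g (target 36.24 g)
  SiO2: 68.58·0.6334 = 43.44 g (target 43.44 g)
  CaO: 14.97·0.5621 = 8.415 g (target 8.414 g)
Auditing the glass mass value: whole batch net of LOI = 100.0 g (oxide target masses add up to 100.0 g; stated basis 100.0 g — any gap is answer rounding).
Whole-batch sum: Σ batch = 115.8 g; the LOI term Σ batch·LOI equals 15.78 g; yield: glass divided by total = 86.37%.

Revised batch per 100.0 g glass:
  potash: 1.296 g
  MgO: 14.80 g
  aluminium hydroxide: 11.74 g
  Mg3Si4O10(OH)2: 68.58 g
  CaCO3: 14.97 g
  BaCO3: 4.397 g
Total batch = 115.8 g; LOI loss = 15.78 g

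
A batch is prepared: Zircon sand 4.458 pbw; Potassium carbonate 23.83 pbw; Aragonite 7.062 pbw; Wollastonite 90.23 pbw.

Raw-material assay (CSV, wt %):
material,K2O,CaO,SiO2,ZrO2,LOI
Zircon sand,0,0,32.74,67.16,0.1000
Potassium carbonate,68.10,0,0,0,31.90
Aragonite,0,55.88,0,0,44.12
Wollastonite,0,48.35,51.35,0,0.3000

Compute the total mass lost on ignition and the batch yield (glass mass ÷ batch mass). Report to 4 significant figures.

Each numeric step runs at full precision from first step to last; the intermediate values appear with 4-significant-figure rounding as written; each reported figure is rounded just once; all derived quantities are rebuilt using the weight values on 114.6 pbw of glass at exact precision (yield, glass mass, totals, the four compositions, ignition loss) exactly as shown in either problem or answer.
LOI of each material in turn:
  Zircon sand: 4.458 × 0.001000 = 0.004458 pbw
  Potassium carbonate: 23.83 × 0.3190 = 7.602 pbw
  Aragonite: 7.062 × 0.4412 = 3.116 pbw
  Wollastonite: 90.23 × 0.003000 = 0.2707 pbw
Total LOI = 10.99 pbw
Glass = batch − LOI = 125.6 − 10.99 = 114.6 pbw

LOI loss = 10.99 pbw; glass = 114.6 pbw; yield = 91.25%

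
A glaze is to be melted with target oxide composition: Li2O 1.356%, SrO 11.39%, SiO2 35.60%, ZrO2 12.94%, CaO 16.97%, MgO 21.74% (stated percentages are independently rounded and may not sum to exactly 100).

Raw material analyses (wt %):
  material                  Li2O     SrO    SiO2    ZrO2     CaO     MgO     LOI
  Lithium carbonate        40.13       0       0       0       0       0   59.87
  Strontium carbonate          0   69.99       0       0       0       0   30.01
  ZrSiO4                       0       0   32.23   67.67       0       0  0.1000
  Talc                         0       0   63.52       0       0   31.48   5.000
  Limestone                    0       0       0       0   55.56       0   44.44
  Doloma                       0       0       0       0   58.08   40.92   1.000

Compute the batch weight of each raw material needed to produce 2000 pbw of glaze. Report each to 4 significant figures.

All arithmetic runs at full float precision through the solve; mid-chain values are shown (rounded to 4 significant digits) between the steps; every reported value is rounded exactly once. Derived quantities, including the six compositions, yield, totals, glass mass, LOI, are re-derived from the weighed amounts at 2000 pbw of glass at full precision, as set out in problem or answer.
Oxide-by-oxide targets in 2000 pbw glaze:
  Li2O: 1.356% × 2000 = 27.12 pbw
  SrO: 11.39% × 2000 = 227.8 pbw
  SiO2: 35.60% × 2000 = 712.0 pbw
  ZrO2: 12.94% × 2000 = 258.8 pbw
  CaO: 16.97% × 2000 = 339.4 pbw
  MgO: 21.74% × 2000 = 434.8 pbw
Oxide-by-oxide audit with the batch weights as given, versus the basis set out (summed amounts equal target values up to rounding of the answer):
  Li2O: 67.58·0.4013 = 27.12 pbw (target 27.12 pbw)
  SrO: 325.5·0.6999 = 227.8 pbw (target 227.8 pbw)
  SiO2: 382.4·0.3223 + 926.9·0.6352 = 712.0 pbw (target 712.0 pbw)
  ZrO2: 382.4·0.6767 = 258.8 pbw (target 258.8 pbw)
  CaO: 245.5·0.5556 + 349.5·0.5808 = 339.4 pbw (target 339.4 pbw)
  MgO: 926.9·0.3148 + 349.5·0.4092 = 434.8 pbw (target 434.8 pbw)
Glass mass check: total charge less LOI = 2000 pbw (oxide target masses add up to 2000 pbw; the stated basis being 2000 pbw — differing by rounding only).
Summing the batch: Σ batch = 2297 pbw; Σ batch·LOI gives LOI loss = 297.5 pbw; yield, glass over the total, = 87.05%.

Batch per 2000 pbw glaze:
  Lithium carbonate: 67.58 pbw
  Strontium carbonate: 325.5 pbw
  ZrSiO4: 382.4 pbw
  Talc: 926.9 pbw
  Limestone: 245.5 pbw
  Doloma: 349.5 pbw
Total batch = 2297 pbw; LOI loss = 297.5 pbw; yield = 87.05%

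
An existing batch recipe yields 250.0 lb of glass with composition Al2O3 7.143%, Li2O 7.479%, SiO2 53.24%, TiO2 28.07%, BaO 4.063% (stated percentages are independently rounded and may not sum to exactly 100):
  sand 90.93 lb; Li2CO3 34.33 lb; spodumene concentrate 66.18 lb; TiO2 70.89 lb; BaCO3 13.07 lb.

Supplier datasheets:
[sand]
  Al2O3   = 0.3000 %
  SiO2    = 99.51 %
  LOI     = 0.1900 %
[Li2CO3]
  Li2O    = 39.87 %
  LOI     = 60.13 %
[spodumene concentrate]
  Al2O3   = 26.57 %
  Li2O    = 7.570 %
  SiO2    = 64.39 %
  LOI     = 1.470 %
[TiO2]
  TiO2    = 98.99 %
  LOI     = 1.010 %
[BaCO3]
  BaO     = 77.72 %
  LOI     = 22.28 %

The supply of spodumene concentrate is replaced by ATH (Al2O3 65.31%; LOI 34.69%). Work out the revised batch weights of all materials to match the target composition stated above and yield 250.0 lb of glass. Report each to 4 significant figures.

Full float precision is maintained through every step. In-progress results appear (rounded to 4 significant figures) at each printed step. Exactly one rounding lands on every reported figure; derived quantities (five oxide percentages, ignition loss, glass mass, yield, the totals) are computed in exact precision from the weighed amounts per 250.0 lb of glass, as set out in the problem or answer text.
Target masses of each oxide per 250.0 lb glass:
  Al2O3: 7.143% × 250.0 = 17.86 lb
  Li2O: 7.479% × 250.0 = 18.70 lb
  SiO2: 53.24% × 250.0 = 133.1 lb
  TiO2: 28.07% × 250.0 = 70.18 lb
  BaO: 4.063% × 250.0 = 10.16 lb
Balance tally, oxide-wise, from the weights as reported, at the basis given (sum by sum, the targets are met net of answer rounding effects):
  Al2O3: 133.8·0.003000 + 26.73·0.6531 = 17.86 lb (target 17.86 lb)
  Li2O: 46.90·0.3987 = 18.70 lb (target 18.70 lb)
  SiO2: 133.8·0.9951 = 133.1 lb (target 133.1 lb)
  TiO2: 70.89·0.9899 = 70.17 lb (target 70.18 lb)
  BaO: 13.07·0.7772 = 10.16 lb (target 10.16 lb)
Glass-mass sanity pass: net batch after ignition = 250.0 lb (oxide target masses add up to 250.0 lb; with the basis standing at 250.0 lb — rounding explains the deltas).
Batch total: Σ batch = 291.4 lb; LOI loss = Σ batch·LOI = 41.36 lb; as yield: glass ÷ batch → 85.81%.

Revised batch per 250.0 lb glass:
  sand: 133.8 lb
  Li2CO3: 46.90 lb
  ATH: 26.73 lb
  TiO2: 70.89 lb
  BaCO3: 13.07 lb
Total batch = 291.4 lb; LOI loss = 41.36 lb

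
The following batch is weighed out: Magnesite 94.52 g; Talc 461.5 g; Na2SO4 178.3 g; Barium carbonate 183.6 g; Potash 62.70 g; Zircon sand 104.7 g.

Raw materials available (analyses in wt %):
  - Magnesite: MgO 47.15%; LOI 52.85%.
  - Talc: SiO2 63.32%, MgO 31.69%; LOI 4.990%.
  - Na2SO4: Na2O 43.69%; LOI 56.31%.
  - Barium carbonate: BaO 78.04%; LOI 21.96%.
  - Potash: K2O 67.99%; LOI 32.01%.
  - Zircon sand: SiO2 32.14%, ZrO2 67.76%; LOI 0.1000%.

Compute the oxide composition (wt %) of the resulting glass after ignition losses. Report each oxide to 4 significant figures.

Mid-chain values are printed, with 4-significant-figure rounding, between the steps. Every computation runs at full float precision at every stage; every reported number sees exactly one rounding; the derived quantities, which include six oxide percentages, ignition loss, net glass mass, yield, the totals, are recomputed in full float precision, as written in the question or the answer, from the batch weights on 851.4 g of glass.
Oxide masses out of the charge:
  SiO2: 461.5·0.6332 + 104.7·0.3214 = 325.9 g
  Na2O: 178.3·0.4369 = 77.90 g
  MgO: 94.52·0.4715 + 461.5·0.3169 = 190.8 g
  ZrO2: 104.7·0.6776 = 70.94 g
  K2O: 62.70·0.6799 = 42.63 g
  BaO: 183.6·0.7804 = 143.3 g
LOI: 94.52·0.5285 + 461.5·0.04990 + 178.3·0.5631 + 183.6·0.2196 + 62.70·0.3201 + 104.7·0.001000 = 233.9 g
The glass mass, total less LOI, = 1085 − 233.9 = 851.4 g (the oxide masses sum to this)
each wt % is 100 × oxide ÷ glass

Glass mass = 851.4 g (batch 1085 − LOI 233.9).
Composition: SiO2 38.27%, Na2O 9.149%, MgO 22.41%, ZrO2 8.332%, K2O 5.007%, BaO 16.83%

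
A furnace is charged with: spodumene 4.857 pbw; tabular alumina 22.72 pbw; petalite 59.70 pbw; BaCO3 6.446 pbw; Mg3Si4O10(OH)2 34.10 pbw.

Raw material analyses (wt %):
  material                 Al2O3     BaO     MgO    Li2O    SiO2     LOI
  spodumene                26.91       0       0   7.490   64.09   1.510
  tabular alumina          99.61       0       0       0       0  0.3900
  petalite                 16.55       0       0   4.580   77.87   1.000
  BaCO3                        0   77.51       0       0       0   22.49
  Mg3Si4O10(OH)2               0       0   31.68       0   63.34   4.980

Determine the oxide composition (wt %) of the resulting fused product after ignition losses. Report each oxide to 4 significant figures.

Glass mass = 123.9 pbw (batch 127.8 − LOI 3.907).
Composition: Al2O3 27.29%, BaO 4.032%, MgO 8.718%, Li2O 2.500%, SiO2 57.46%

The working math maintains full precision all the way through. Mid-chain values are shown, rounded to 4 significant digits, in the working — a single rounding finalizes each reported value — the derived quantities are re-derived in exact precision (LOI, net glass mass, the totals, five oxide percentages, yield) starting from the weights on 123.9 pbw of glass, as written in question or answer.
Per-oxide mass from batch:
  Al2O3: 4.857·0.2691 + 22.72·0.9961 + 59.70·0.1655 = 33.82 pbw
  BaO: 6.446·0.7751 = 4.996 pbw
  MgO: 34.10·0.3168 = 10.80 pbw
  Li2O: 4.857·0.07490 + 59.70·0.04580 = 3.098 pbw
  SiO2: 4.857·0.6409 + 59.70·0.7787 + 34.10·0.6334 = 71.20 pbw
LOI: 4.857·0.01510 + 22.72·0.003900 + 59.70·0.01000 + 6.446·0.2249 + 34.10·0.04980 = 3.907 pbw
The glass mass, total less LOI, = 127.8 − 3.907 = 123.9 pbw (the oxide masses sum to this)
percent share: oxide ÷ glass, ×100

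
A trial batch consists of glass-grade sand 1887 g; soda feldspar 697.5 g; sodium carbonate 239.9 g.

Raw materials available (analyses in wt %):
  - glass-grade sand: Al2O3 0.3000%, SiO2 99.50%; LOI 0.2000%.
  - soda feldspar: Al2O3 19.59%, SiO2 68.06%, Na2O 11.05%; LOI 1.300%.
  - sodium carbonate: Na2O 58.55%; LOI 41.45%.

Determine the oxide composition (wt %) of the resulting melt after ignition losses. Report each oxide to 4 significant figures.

Glass mass = 2712 g (batch 2824 − LOI 112.3).
Composition: Al2O3 5.247%, SiO2 86.73%, Na2O 8.021%

In-progress results are shown rounded off to 4 significant digits as written. All internal work carries full float precision at all times — each reported value takes exactly one rounding; all derived quantities, which include glass mass, the totals, yield, three oxide percentages, LOI, are recomputed at full float precision, as given in the question or the answer, starting from the weights for 2712 g of glass.
Oxide-by-oxide delivered mass:
  Al2O3: 1887·0.003000 + 697.5·0.1959 = 142.3 g
  SiO2: 1887·0.9950 + 697.5·0.6806 = 2352 g
  Na2O: 697.5·0.1105 + 239.9·0.5855 = 217.5 g
LOI: 1887·0.002000 + 697.5·0.01300 + 239.9·0.4145 = 112.3 g
batch − LOI leaves glass = 2824 − 112.3 = 2712 g (= Σ oxide masses)
wt % = 100 × oxide mass / glass mass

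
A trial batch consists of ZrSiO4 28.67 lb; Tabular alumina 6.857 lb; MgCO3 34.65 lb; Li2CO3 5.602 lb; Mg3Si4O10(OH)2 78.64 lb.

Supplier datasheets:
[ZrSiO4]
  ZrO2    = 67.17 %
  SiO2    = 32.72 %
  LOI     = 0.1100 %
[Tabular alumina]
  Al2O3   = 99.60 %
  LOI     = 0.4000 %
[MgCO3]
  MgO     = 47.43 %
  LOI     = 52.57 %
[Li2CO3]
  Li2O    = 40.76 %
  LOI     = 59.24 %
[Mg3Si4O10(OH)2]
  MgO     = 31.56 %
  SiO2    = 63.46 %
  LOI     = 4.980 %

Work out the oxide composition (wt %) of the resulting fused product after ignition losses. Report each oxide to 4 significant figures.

The whole derivation carries full float precision through the solve. Working values are shown, rounded to 4 significant figures, at each printed step; a single rounding completes each reported number — all derived quantities, including glass mass, totals, the yield, the five compositions, ignition loss, are rebuilt starting from the weights on 128.9 lb of glass in full float precision, as set out in the problem or answer text.
Mass of each oxide from the mix:
  MgO: 34.65·0.4743 + 78.64·0.3156 = 41.25 lb
  Al2O3: 6.857·0.9960 = 6.830 lb
  Li2O: 5.602·0.4076 = 2.283 lb
  ZrO2: 28.67·0.6717 = 19.26 lb
  SiO2: 28.67·0.3272 + 78.64·0.6346 = 59.29 lb
LOI: 28.67·0.001100 + 6.857·0.004000 + 34.65·0.5257 + 5.602·0.5924 + 78.64·0.04980 = 25.51 lb
Glass mass = batch − LOI = 154.4 − 25.51 = 128.9 lb (the oxide masses sum to this)
wt % = 100 × oxide mass / glass mass

Glass mass = 128.9 lb (batch 154.4 − LOI 25.51).
Composition: MgO 32.00%, Al2O3 5.298%, Li2O 1.771%, ZrO2 14.94%, SiO2 45.99%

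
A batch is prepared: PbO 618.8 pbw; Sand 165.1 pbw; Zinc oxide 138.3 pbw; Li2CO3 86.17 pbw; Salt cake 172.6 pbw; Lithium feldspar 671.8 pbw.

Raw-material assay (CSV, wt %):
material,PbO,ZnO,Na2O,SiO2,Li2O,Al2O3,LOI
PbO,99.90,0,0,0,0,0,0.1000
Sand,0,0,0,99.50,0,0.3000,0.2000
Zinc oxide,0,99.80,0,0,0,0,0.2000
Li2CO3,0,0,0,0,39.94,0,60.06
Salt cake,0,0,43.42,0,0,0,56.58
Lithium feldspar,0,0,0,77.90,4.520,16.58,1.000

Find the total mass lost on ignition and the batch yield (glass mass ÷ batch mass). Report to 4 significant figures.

LOI loss = 157.4 pbw; glass = 1695 pbw; yield = 91.51%

Mid-chain values are displayed, with 4-significant-digit rounding, between the steps. All internal work runs at exact precision in every operation; each reported number is rounded only once; all derived quantities, which include net glass mass, the yield, ignition loss, the six compositions, the totals, are recomputed at exact precision, as they appear in the problem or answer text, from the batch weights at 1695 pbw of glass.
Each material's LOI contribution:
  PbO: 618.8 × 0.001000 = 0.6188 pbw
  Sand: 165.1 × 0.002000 = 0.3302 pbw
  Zinc oxide: 138.3 × 0.002000 = 0.2766 pbw
  Li2CO3: 86.17 × 0.6006 = 51.75 pbw
  Salt cake: 172.6 × 0.5658 = 97.66 pbw
  Lithium feldspar: 671.8 × 0.01000 = 6.718 pbw
Total LOI = 157.4 pbw
Glass = batch − LOI = 1853 − 157.4 = 1695 pbw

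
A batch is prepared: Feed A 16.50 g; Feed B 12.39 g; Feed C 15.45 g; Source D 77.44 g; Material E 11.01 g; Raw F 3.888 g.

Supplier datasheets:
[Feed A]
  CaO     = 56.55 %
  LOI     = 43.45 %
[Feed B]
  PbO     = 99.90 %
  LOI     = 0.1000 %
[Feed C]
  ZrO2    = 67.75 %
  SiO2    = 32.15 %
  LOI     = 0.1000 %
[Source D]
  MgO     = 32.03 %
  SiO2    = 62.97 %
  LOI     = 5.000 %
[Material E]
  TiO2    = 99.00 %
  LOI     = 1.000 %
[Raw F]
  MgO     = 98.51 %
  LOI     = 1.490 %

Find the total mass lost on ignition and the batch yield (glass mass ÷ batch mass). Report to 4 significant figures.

LOI loss = 11.24 g; glass = 125.4 g; yield = 91.78%

The intermediate values are printed (rounded to four significant figures) when written out; the working math holds full precision through every step; exactly one rounding is applied to every reported figure — all derived quantities, which include LOI, the six compositions, the totals, yield, net glass mass, are rebuilt in full float precision, precisely as stated by the problem or the answer, from the weighed amounts at 125.4 g of glass.
Loss on ignition, line by line:
  Feed A: 16.50 × 0.4345 = 7.169 g
  Feed B: 12.39 × 0.001000 = 0.01239 g
  Feed C: 15.45 × 0.001000 = 0.01545 g
  Source D: 77.44 × 0.05000 = 3.872 g
  Material E: 11.01 × 0.01000 = 0.1101 g
  Raw F: 3.888 × 0.01490 = 0.05793 g
Total LOI = 11.24 g
Glass = batch − LOI = 136.7 − 11.24 = 125.4 g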